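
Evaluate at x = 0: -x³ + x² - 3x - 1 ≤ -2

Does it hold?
x = 0: LHS = -0³ + 0² - 3·0 - 1 = -1; -1 ≤ -2 — FAILS

The relation fails at x = 0, so x = 0 is a counterexample.

Answer: No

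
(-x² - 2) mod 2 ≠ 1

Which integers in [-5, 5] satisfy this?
Holds for: {-4, -2, 0, 2, 4}
Fails for: {-5, -3, -1, 1, 3, 5}

Answer: {-4, -2, 0, 2, 4}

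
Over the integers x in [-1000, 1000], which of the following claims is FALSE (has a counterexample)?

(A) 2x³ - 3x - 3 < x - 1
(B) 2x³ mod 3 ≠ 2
(A) x = -1: LHS = 2·(-1)³ - 3·(-1) - 3 = -2, RHS = (-1) - 1 = -2; -2 < -2 — FAILS
(B) x = 1: LHS = (2·1³) mod 3 = 2 mod 3 = 2; 2 ≠ 2 — FAILS

Answer: Both A and B are false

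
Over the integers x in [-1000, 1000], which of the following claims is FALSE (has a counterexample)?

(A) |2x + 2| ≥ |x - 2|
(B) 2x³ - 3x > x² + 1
(A) x = -1: LHS = |2·(-1) + 2| = |0| = 0, RHS = |(-1) - 2| = |-3| = 3; 0 ≥ 3 — FAILS
(B) x = 0: LHS = 2·0³ - 3·0 = 0, RHS = 0² + 1 = 1; 0 > 1 — FAILS

Answer: Both A and B are false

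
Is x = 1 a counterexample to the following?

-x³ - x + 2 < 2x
Substitute x = 1 into the relation:
x = 1: LHS = -1³ - 1 + 2 = 0, RHS = 2·1 = 2; 0 < 2 — holds

The claim holds here, so x = 1 is not a counterexample. (A counterexample exists elsewhere, e.g. x = 0.)

Answer: No, x = 1 is not a counterexample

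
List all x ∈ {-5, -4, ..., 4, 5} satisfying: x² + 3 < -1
Over all integers in [-5, 5], LHS − RHS is smallest at x = 0, where it equals 4:
x = 0: LHS = 0² + 3 = 3; 3 < -1 — FAILS
At the ends of the range:
x = -5: LHS = (-5)² + 3 = 28; 28 < -1 — FAILS
x = 5: LHS = 5² + 3 = 28; 28 < -1 — FAILS
Hence LHS − RHS is never negative, i.e. LHS ≥ RHS throughout, so the claimed relation (<) fails for every integer in [-5, 5].

Answer: None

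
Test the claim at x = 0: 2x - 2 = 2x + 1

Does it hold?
x = 0: LHS = 2·0 - 2 = -2, RHS = 2·0 + 1 = 1; -2 = 1 — FAILS

The relation fails at x = 0, so x = 0 is a counterexample.

Answer: No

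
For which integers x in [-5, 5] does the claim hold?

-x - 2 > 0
Holds for: {-5, -4, -3}
Fails for: {-2, -1, 0, 1, 2, 3, 4, 5}

Answer: {-5, -4, -3}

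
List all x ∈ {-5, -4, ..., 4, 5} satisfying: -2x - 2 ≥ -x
Holds for: {-5, -4, -3, -2}
Fails for: {-1, 0, 1, 2, 3, 4, 5}

Answer: {-5, -4, -3, -2}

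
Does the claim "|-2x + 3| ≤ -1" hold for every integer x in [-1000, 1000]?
The claim fails at x = 0:
x = 0: LHS = |-2·0 + 3| = |3| = 3; 3 ≤ -1 — FAILS

Because a single integer refutes it, the statement is false.

Answer: False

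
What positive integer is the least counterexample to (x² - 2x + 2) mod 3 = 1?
Testing positive integers:
x = 1: LHS = (1² - 2·1 + 2) mod 3 = 1 mod 3 = 1; 1 = 1 — holds
x = 2: LHS = (2² - 2·2 + 2) mod 3 = 2 mod 3 = 2; 2 = 1 — FAILS  ← smallest positive counterexample

Answer: x = 2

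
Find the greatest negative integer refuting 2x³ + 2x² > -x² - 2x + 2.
Testing negative integers from -1 downward:
x = -1: LHS = 2·(-1)³ + 2·(-1)² = 0, RHS = -(-1)² - 2·(-1) + 2 = 3; 0 > 3 — FAILS  ← closest negative counterexample to 0

Answer: x = -1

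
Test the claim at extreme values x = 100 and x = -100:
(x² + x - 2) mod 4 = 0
x = 100: LHS = (100² + 100 - 2) mod 4 = 10098 mod 4 = 2; 2 = 0 — FAILS
x = -100: LHS = ((-100)² + (-100) - 2) mod 4 = 9898 mod 4 = 2; 2 = 0 — FAILS

Answer: No, fails for both x = 100 and x = -100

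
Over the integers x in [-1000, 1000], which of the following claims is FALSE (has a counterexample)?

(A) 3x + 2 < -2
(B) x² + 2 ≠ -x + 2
(A) x = 0: LHS = 3·0 + 2 = 2; 2 < -2 — FAILS
(B) x = 0: LHS = 0² + 2 = 2, RHS = -0 + 2 = 2; 2 ≠ 2 — FAILS

Answer: Both A and B are false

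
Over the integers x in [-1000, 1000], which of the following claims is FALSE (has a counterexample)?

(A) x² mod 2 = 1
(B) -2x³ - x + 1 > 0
(A) x = 0: LHS = (0²) mod 2 = 0 mod 2 = 0; 0 = 1 — FAILS
(B) x = 1: LHS = -2·1³ - 1 + 1 = -2; -2 > 0 — FAILS

Answer: Both A and B are false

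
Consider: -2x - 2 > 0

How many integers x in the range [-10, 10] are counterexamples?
Counterexamples in [-10, 10]: {-1, 0, 1, 2, 3, 4, 5, 6, 7, 8, 9, 10}.

Counting them gives 12 values.

Answer: 12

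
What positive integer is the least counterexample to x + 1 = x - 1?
Testing positive integers:
x = 1: LHS = 1 + 1 = 2, RHS = 1 - 1 = 0; 2 = 0 — FAILS  ← smallest positive counterexample

Answer: x = 1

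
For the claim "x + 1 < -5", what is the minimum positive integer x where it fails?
Testing positive integers:
x = 1: LHS = 1 + 1 = 2; 2 < -5 — FAILS  ← smallest positive counterexample

Answer: x = 1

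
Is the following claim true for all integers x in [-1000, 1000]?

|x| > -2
An absolute value is never negative, so the left side is ≥ 0 for every x, while the right side is -2. Tightest case in [-1000, 1000] is x = 0:
x = 0: LHS = |0| = 0; 0 > -2 — holds
Hence LHS − RHS is never zero or negative, i.e. LHS > RHS throughout, so the relation holds for every integer in [-1000, 1000].

No counterexample exists.

Answer: True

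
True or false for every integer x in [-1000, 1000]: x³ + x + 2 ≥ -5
The claim fails at x = -2:
x = -2: LHS = (-2)³ + (-2) + 2 = -8; -8 ≥ -5 — FAILS

Because a single integer refutes it, the statement is false.

Answer: False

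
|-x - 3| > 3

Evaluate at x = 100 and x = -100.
x = 100: LHS = |-100 - 3| = |-103| = 103; 103 > 3 — holds
x = -100: LHS = |-(-100) - 3| = |97| = 97; 97 > 3 — holds

Answer: Yes, holds for both x = 100 and x = -100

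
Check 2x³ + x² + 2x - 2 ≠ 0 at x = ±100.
x = 100: LHS = 2·100³ + 100² + 2·100 - 2 = 2010198; 2010198 ≠ 0 — holds
x = -100: LHS = 2·(-100)³ + (-100)² + 2·(-100) - 2 = -1990202; -1990202 ≠ 0 — holds

Answer: Yes, holds for both x = 100 and x = -100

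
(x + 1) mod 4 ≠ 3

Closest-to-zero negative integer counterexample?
Testing negative integers from -1 downward:
x = -1: LHS = ((-1) + 1) mod 4 = 0 mod 4 = 0; 0 ≠ 3 — holds
x = -2: LHS = ((-2) + 1) mod 4 = (-1) mod 4 = 3; 3 ≠ 3 — FAILS  ← closest negative counterexample to 0

Answer: x = -2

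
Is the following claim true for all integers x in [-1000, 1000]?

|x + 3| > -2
An absolute value is never negative, so the left side is ≥ 0 for every x, while the right side is -2. Tightest case in [-1000, 1000] is x = -3:
x = -3: LHS = |(-3) + 3| = |0| = 0; 0 > -2 — holds
Hence LHS − RHS is never zero or negative, i.e. LHS > RHS throughout, so the relation holds for every integer in [-1000, 1000].

No counterexample exists.

Answer: True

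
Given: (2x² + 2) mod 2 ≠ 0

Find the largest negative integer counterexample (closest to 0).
Testing negative integers from -1 downward:
x = -1: LHS = (2·(-1)² + 2) mod 2 = 4 mod 2 = 0; 0 ≠ 0 — FAILS  ← closest negative counterexample to 0

Answer: x = -1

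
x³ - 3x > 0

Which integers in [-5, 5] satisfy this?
Holds for: {-1, 2, 3, 4, 5}
Fails for: {-5, -4, -3, -2, 0, 1}

Answer: {-1, 2, 3, 4, 5}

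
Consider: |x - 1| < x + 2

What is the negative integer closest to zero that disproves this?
Testing negative integers from -1 downward:
x = -1: LHS = |(-1) - 1| = |-2| = 2, RHS = (-1) + 2 = 1; 2 < 1 — FAILS  ← closest negative counterexample to 0

Answer: x = -1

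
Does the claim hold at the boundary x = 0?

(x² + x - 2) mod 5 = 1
x = 0: LHS = (0² + 0 - 2) mod 5 = (-2) mod 5 = 3; 3 = 1 — FAILS

The relation fails at x = 0, so x = 0 is a counterexample.

Answer: No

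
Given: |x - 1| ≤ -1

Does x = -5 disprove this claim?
Substitute x = -5 into the relation:
x = -5: LHS = |(-5) - 1| = |-6| = 6; 6 ≤ -1 — FAILS

Since the claim fails at x = -5, this value is a counterexample.

Answer: Yes, x = -5 is a counterexample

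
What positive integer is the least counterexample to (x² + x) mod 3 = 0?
Testing positive integers:
x = 1: LHS = (1² + 1) mod 3 = 2 mod 3 = 2; 2 = 0 — FAILS  ← smallest positive counterexample

Answer: x = 1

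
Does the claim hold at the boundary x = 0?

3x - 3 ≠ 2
x = 0: LHS = 3·0 - 3 = -3; -3 ≠ 2 — holds

The relation is satisfied at x = 0.

Answer: Yes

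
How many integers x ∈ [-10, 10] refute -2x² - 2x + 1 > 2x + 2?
Counterexamples in [-10, 10]: {-10, -9, -8, -7, -6, -5, -4, -3, -2, 0, 1, 2, 3, 4, 5, 6, 7, 8, 9, 10}.

Counting them gives 20 values.

Answer: 20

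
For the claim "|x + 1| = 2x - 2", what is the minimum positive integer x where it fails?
Testing positive integers:
x = 1: LHS = |1 + 1| = |2| = 2, RHS = 2·1 - 2 = 0; 2 = 0 — FAILS  ← smallest positive counterexample

Answer: x = 1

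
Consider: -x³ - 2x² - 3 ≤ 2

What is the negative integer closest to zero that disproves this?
Testing negative integers from -1 downward:
x = -1: LHS = -(-1)³ - 2·(-1)² - 3 = -4; -4 ≤ 2 — holds
x = -2: LHS = -(-2)³ - 2·(-2)² - 3 = -3; -3 ≤ 2 — holds
x = -3: LHS = -(-3)³ - 2·(-3)² - 3 = 6; 6 ≤ 2 — FAILS  ← closest negative counterexample to 0

Answer: x = -3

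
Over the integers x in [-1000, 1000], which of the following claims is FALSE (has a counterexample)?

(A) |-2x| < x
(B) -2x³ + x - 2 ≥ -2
(A) x = 0: LHS = |-2·0| = |0| = 0; 0 < 0 — FAILS
(B) x = 1: LHS = -2·1³ + 1 - 2 = -3; -3 ≥ -2 — FAILS

Answer: Both A and B are false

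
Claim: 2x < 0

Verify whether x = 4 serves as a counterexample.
Substitute x = 4 into the relation:
x = 4: LHS = 2·4 = 8; 8 < 0 — FAILS

Since the claim fails at x = 4, this value is a counterexample.

Answer: Yes, x = 4 is a counterexample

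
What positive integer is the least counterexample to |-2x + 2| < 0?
Testing positive integers:
x = 1: LHS = |-2·1 + 2| = |0| = 0; 0 < 0 — FAILS  ← smallest positive counterexample

Answer: x = 1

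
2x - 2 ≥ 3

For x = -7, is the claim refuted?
Substitute x = -7 into the relation:
x = -7: LHS = 2·(-7) - 2 = -16; -16 ≥ 3 — FAILS

Since the claim fails at x = -7, this value is a counterexample.

Answer: Yes, x = -7 is a counterexample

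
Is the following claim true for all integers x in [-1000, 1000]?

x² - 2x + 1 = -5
The claim fails at x = 0:
x = 0: LHS = 0² - 2·0 + 1 = 1; 1 = -5 — FAILS

Because a single integer refutes it, the statement is false.

Answer: False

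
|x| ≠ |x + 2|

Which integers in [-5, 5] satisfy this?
Holds for: {-5, -4, -3, -2, 0, 1, 2, 3, 4, 5}
Fails for: {-1}

Answer: {-5, -4, -3, -2, 0, 1, 2, 3, 4, 5}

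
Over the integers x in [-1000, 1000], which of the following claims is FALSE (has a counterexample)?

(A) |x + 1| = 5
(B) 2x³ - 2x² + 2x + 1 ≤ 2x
(A) x = 0: LHS = |0 + 1| = |1| = 1; 1 = 5 — FAILS
(B) x = 0: LHS = 2·0³ - 2·0² + 2·0 + 1 = 1, RHS = 2·0 = 0; 1 ≤ 0 — FAILS

Answer: Both A and B are false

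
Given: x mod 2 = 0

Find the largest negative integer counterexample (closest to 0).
Testing negative integers from -1 downward:
x = -1: LHS = (-1) mod 2 = 1; 1 = 0 — FAILS  ← closest negative counterexample to 0

Answer: x = -1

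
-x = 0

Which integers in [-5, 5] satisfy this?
Holds for: {0}
Fails for: {-5, -4, -3, -2, -1, 1, 2, 3, 4, 5}

Answer: {0}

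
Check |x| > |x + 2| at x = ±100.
x = 100: LHS = |100| = 100, RHS = |100 + 2| = |102| = 102; 100 > 102 — FAILS
x = -100: LHS = |-100| = 100, RHS = |(-100) + 2| = |-98| = 98; 100 > 98 — holds

Answer: Partially: fails for x = 100, holds for x = -100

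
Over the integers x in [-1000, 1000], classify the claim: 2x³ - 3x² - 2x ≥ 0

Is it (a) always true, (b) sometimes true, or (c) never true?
Holds at x = 0: LHS = 2·0³ - 3·0² - 2·0 = 0; 0 ≥ 0 — holds
Fails at x = 1: LHS = 2·1³ - 3·1² - 2·1 = -3; -3 ≥ 0 — FAILS
It is satisfied by some integers in the range but not all.

Answer: Sometimes true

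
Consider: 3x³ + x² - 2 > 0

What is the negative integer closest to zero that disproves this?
Testing negative integers from -1 downward:
x = -1: LHS = 3·(-1)³ + (-1)² - 2 = -4; -4 > 0 — FAILS  ← closest negative counterexample to 0

Answer: x = -1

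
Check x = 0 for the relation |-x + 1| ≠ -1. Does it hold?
x = 0: LHS = |-0 + 1| = |1| = 1; 1 ≠ -1 — holds

The relation is satisfied at x = 0.

Answer: Yes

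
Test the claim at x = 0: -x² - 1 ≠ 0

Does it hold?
x = 0: LHS = -0² - 1 = -1; -1 ≠ 0 — holds

The relation is satisfied at x = 0.

Answer: Yes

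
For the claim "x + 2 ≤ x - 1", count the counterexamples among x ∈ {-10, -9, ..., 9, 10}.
Counterexamples in [-10, 10]: {-10, -9, -8, -7, -6, -5, -4, -3, -2, -1, 0, 1, 2, 3, 4, 5, 6, 7, 8, 9, 10}.

Counting them gives 21 values.

Answer: 21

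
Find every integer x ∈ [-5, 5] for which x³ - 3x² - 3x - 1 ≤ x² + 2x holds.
Over all integers in [-5, 5], LHS − RHS is largest at x = 0, where it equals -1:
x = 0: LHS = 0³ - 3·0² - 3·0 - 1 = -1, RHS = 0² + 2·0 = 0; -1 ≤ 0 — holds
At the ends of the range:
x = -5: LHS = (-5)³ - 3·(-5)² - 3·(-5) - 1 = -186, RHS = (-5)² + 2·(-5) = 15; -186 ≤ 15 — holds
x = 5: LHS = 5³ - 3·5² - 3·5 - 1 = 34, RHS = 5² + 2·5 = 35; 34 ≤ 35 — holds
Hence LHS − RHS is never positive, i.e. LHS ≤ RHS throughout, so the relation holds for every integer in [-5, 5].

Answer: All integers in [-5, 5]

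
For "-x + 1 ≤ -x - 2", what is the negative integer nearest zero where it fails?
Testing negative integers from -1 downward:
x = -1: LHS = -(-1) + 1 = 2, RHS = -(-1) - 2 = -1; 2 ≤ -1 — FAILS  ← closest negative counterexample to 0

Answer: x = -1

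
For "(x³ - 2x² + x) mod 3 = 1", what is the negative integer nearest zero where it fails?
Testing negative integers from -1 downward:
x = -1: LHS = ((-1)³ - 2·(-1)² + (-1)) mod 3 = (-4) mod 3 = 2; 2 = 1 — FAILS  ← closest negative counterexample to 0

Answer: x = -1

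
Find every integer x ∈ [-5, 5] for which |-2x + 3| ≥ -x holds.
Over all integers in [-5, 5], LHS − RHS is smallest at x = 1, where it equals 2:
x = 1: LHS = |-2·1 + 3| = |1| = 1; 1 ≥ -1 — holds
At the ends of the range:
x = -5: LHS = |-2·(-5) + 3| = |13| = 13, RHS = -(-5) = 5; 13 ≥ 5 — holds
x = 5: LHS = |-2·5 + 3| = |-7| = 7; 7 ≥ -5 — holds
Hence LHS − RHS is never negative, i.e. LHS ≥ RHS throughout, so the relation holds for every integer in [-5, 5].

Answer: All integers in [-5, 5]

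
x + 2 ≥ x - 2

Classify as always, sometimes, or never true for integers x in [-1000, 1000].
Over all integers in [-1000, 1000], LHS − RHS is smallest at x = 0, where it equals 4:
x = 0: LHS = 0 + 2 = 2, RHS = 0 - 2 = -2; 2 ≥ -2 — holds
At the ends of the range:
x = -1000: LHS = (-1000) + 2 = -998, RHS = (-1000) - 2 = -1002; -998 ≥ -1002 — holds
x = 1000: LHS = 1000 + 2 = 1002, RHS = 1000 - 2 = 998; 1002 ≥ 998 — holds
Hence LHS − RHS is never negative, i.e. LHS ≥ RHS throughout, so the relation holds for every integer in [-1000, 1000].

No counterexample exists.

Answer: Always true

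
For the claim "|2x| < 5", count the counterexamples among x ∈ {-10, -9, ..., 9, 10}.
Counterexamples in [-10, 10]: {-10, -9, -8, -7, -6, -5, -4, -3, 3, 4, 5, 6, 7, 8, 9, 10}.

Counting them gives 16 values.

Answer: 16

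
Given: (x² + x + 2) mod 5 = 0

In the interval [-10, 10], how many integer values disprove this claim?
Counterexamples in [-10, 10]: {-10, -9, -8, -7, -6, -5, -4, -3, -2, -1, 0, 1, 2, 3, 4, 5, 6, 7, 8, 9, 10}.

Counting them gives 21 values.

Answer: 21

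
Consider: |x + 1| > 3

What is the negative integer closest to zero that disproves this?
Testing negative integers from -1 downward:
x = -1: LHS = |(-1) + 1| = |0| = 0; 0 > 3 — FAILS  ← closest negative counterexample to 0

Answer: x = -1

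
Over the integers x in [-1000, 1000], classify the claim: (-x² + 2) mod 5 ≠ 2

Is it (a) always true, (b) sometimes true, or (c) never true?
Holds at x = 1: LHS = (-1² + 2) mod 5 = 1 mod 5 = 1; 1 ≠ 2 — holds
Fails at x = 0: LHS = (-0² + 2) mod 5 = 2 mod 5 = 2; 2 ≠ 2 — FAILS
It is satisfied by some integers in the range but not all.

Answer: Sometimes true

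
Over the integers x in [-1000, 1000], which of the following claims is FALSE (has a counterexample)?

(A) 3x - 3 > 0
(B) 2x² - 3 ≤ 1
(A) x = 0: LHS = 3·0 - 3 = -3; -3 > 0 — FAILS
(B) x = 2: LHS = 2·2² - 3 = 5; 5 ≤ 1 — FAILS

Answer: Both A and B are false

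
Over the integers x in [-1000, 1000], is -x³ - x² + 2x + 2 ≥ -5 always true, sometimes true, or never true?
Holds at x = 0: LHS = -0³ - 0² + 2·0 + 2 = 2; 2 ≥ -5 — holds
Fails at x = 2: LHS = -2³ - 2² + 2·2 + 2 = -6; -6 ≥ -5 — FAILS
It is satisfied by some integers in the range but not all.

Answer: Sometimes true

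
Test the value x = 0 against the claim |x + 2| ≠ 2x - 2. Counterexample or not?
Substitute x = 0 into the relation:
x = 0: LHS = |0 + 2| = |2| = 2, RHS = 2·0 - 2 = -2; 2 ≠ -2 — holds

The claim holds here, so x = 0 is not a counterexample. (A counterexample exists elsewhere, e.g. x = 4.)

Answer: No, x = 0 is not a counterexample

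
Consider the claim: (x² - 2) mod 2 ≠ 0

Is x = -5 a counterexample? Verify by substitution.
Substitute x = -5 into the relation:
x = -5: LHS = ((-5)² - 2) mod 2 = 23 mod 2 = 1; 1 ≠ 0 — holds

The claim holds here, so x = -5 is not a counterexample. (A counterexample exists elsewhere, e.g. x = 0.)

Answer: No, x = -5 is not a counterexample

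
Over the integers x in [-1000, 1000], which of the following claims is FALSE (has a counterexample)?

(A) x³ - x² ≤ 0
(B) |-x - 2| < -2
(A) x = 2: LHS = 2³ - 2² = 4; 4 ≤ 0 — FAILS
(B) x = 0: LHS = |-0 - 2| = |-2| = 2; 2 < -2 — FAILS

Answer: Both A and B are false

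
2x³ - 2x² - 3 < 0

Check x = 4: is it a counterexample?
Substitute x = 4 into the relation:
x = 4: LHS = 2·4³ - 2·4² - 3 = 93; 93 < 0 — FAILS

Since the claim fails at x = 4, this value is a counterexample.

Answer: Yes, x = 4 is a counterexample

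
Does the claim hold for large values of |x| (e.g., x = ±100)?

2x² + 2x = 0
x = 100: LHS = 2·100² + 2·100 = 20200; 20200 = 0 — FAILS
x = -100: LHS = 2·(-100)² + 2·(-100) = 19800; 19800 = 0 — FAILS

Answer: No, fails for both x = 100 and x = -100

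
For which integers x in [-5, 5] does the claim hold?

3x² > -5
Over all integers in [-5, 5], LHS − RHS is smallest at x = 0, where it equals 5:
x = 0: LHS = 3·0² = 0; 0 > -5 — holds
At the ends of the range:
x = -5: LHS = 3·(-5)² = 75; 75 > -5 — holds
x = 5: LHS = 3·5² = 75; 75 > -5 — holds
Hence LHS − RHS is never zero or negative, i.e. LHS > RHS throughout, so the relation holds for every integer in [-5, 5].

Answer: All integers in [-5, 5]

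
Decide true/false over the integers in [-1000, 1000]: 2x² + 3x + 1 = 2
The claim fails at x = 0:
x = 0: LHS = 2·0² + 3·0 + 1 = 1; 1 = 2 — FAILS

Because a single integer refutes it, the statement is false.

Answer: False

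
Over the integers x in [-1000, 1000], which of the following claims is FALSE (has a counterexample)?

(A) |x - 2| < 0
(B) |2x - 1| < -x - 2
(A) x = 0: LHS = |0 - 2| = |-2| = 2; 2 < 0 — FAILS
(B) x = 0: LHS = |2·0 - 1| = |-1| = 1, RHS = -0 - 2 = -2; 1 < -2 — FAILS

Answer: Both A and B are false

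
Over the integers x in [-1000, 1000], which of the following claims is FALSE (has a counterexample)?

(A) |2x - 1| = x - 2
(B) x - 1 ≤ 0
(A) x = 0: LHS = |2·0 - 1| = |-1| = 1, RHS = 0 - 2 = -2; 1 = -2 — FAILS
(B) x = 2: LHS = 2 - 1 = 1; 1 ≤ 0 — FAILS

Answer: Both A and B are false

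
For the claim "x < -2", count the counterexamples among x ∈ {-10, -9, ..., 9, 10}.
Counterexamples in [-10, 10]: {-2, -1, 0, 1, 2, 3, 4, 5, 6, 7, 8, 9, 10}.

Counting them gives 13 values.

Answer: 13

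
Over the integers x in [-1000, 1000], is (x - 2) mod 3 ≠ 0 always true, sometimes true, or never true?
Holds at x = 0: LHS = (0 - 2) mod 3 = (-2) mod 3 = 1; 1 ≠ 0 — holds
Fails at x = -1: LHS = ((-1) - 2) mod 3 = (-3) mod 3 = 0; 0 ≠ 0 — FAILS
It is satisfied by some integers in the range but not all.

Answer: Sometimes true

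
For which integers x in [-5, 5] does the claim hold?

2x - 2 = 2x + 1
Over all integers in [-5, 5], LHS − RHS is always negative; it is closest to 0 at x = 0, where it equals -3:
x = 0: LHS = 2·0 - 2 = -2, RHS = 2·0 + 1 = 1; -2 = 1 — FAILS
At the ends of the range:
x = -5: LHS = 2·(-5) - 2 = -12, RHS = 2·(-5) + 1 = -9; -12 = -9 — FAILS
x = 5: LHS = 2·5 - 2 = 8, RHS = 2·5 + 1 = 11; 8 = 11 — FAILS
Hence LHS − RHS is never 0, i.e. the two sides are never equal, so the claimed relation (=) fails for every integer in [-5, 5].

Answer: None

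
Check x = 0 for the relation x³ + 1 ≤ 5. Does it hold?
x = 0: LHS = 0³ + 1 = 1; 1 ≤ 5 — holds

The relation is satisfied at x = 0.

Answer: Yes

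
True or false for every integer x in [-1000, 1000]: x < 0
The claim fails at x = 0:
x = 0: 0 < 0 — FAILS

Because a single integer refutes it, the statement is false.

Answer: False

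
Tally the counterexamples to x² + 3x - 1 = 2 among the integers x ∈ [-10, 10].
Counterexamples in [-10, 10]: {-10, -9, -8, -7, -6, -5, -4, -3, -2, -1, 0, 1, 2, 3, 4, 5, 6, 7, 8, 9, 10}.

Counting them gives 21 values.

Answer: 21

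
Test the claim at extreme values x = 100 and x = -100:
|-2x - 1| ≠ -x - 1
x = 100: LHS = |-2·100 - 1| = |-201| = 201, RHS = -100 - 1 = -101; 201 ≠ -101 — holds
x = -100: LHS = |-2·(-100) - 1| = |199| = 199, RHS = -(-100) - 1 = 99; 199 ≠ 99 — holds

Answer: Yes, holds for both x = 100 and x = -100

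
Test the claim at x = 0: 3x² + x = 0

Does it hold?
x = 0: LHS = 3·0² + 0 = 0; 0 = 0 — holds

The relation is satisfied at x = 0.

Answer: Yes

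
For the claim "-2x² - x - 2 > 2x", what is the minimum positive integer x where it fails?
Testing positive integers:
x = 1: LHS = -2·1² - 1 - 2 = -5, RHS = 2·1 = 2; -5 > 2 — FAILS  ← smallest positive counterexample

Answer: x = 1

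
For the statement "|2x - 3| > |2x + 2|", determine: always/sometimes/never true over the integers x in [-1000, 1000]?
Holds at x = 0: LHS = |2·0 - 3| = |-3| = 3, RHS = |2·0 + 2| = |2| = 2; 3 > 2 — holds
Fails at x = 1: LHS = |2·1 - 3| = |-1| = 1, RHS = |2·1 + 2| = |4| = 4; 1 > 4 — FAILS
It is satisfied by some integers in the range but not all.

Answer: Sometimes true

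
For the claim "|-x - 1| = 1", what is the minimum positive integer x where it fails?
Testing positive integers:
x = 1: LHS = |-1 - 1| = |-2| = 2; 2 = 1 — FAILS  ← smallest positive counterexample

Answer: x = 1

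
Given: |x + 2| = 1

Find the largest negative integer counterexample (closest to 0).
Testing negative integers from -1 downward:
x = -1: LHS = |(-1) + 2| = |1| = 1; 1 = 1 — holds
x = -2: LHS = |(-2) + 2| = |0| = 0; 0 = 1 — FAILS  ← closest negative counterexample to 0

Answer: x = -2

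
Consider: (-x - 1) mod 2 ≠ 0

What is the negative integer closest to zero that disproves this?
Testing negative integers from -1 downward:
x = -1: LHS = (-(-1) - 1) mod 2 = 0 mod 2 = 0; 0 ≠ 0 — FAILS  ← closest negative counterexample to 0

Answer: x = -1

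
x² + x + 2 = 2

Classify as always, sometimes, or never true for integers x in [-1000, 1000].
Holds at x = 0: LHS = 0² + 0 + 2 = 2; 2 = 2 — holds
Fails at x = 1: LHS = 1² + 1 + 2 = 4; 4 = 2 — FAILS
It is satisfied by some integers in the range but not all.

Answer: Sometimes true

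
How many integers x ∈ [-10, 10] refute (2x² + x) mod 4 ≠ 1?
Counterexamples in [-10, 10]: {-9, -5, -1, 3, 7}.

Counting them gives 5 values.

Answer: 5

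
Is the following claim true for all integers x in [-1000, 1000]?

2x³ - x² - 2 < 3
The claim fails at x = 2:
x = 2: LHS = 2·2³ - 2² - 2 = 10; 10 < 3 — FAILS

Because a single integer refutes it, the statement is false.

Answer: False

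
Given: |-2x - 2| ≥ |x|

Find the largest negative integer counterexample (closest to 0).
Testing negative integers from -1 downward:
x = -1: LHS = |-2·(-1) - 2| = |0| = 0, RHS = |-1| = 1; 0 ≥ 1 — FAILS  ← closest negative counterexample to 0

Answer: x = -1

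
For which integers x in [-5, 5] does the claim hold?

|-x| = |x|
LHS − RHS = 0 at every integer in [-5, 5]; the two sides always agree. For instance:
x = -5: LHS = |-(-5)| = |5| = 5, RHS = |-5| = 5; 5 = 5 — holds
x = 0: LHS = |-0| = |0| = 0, RHS = |0| = 0; 0 = 0 — holds
x = 5: LHS = |-5| = 5, RHS = |5| = 5; 5 = 5 — holds
The sides are never unequal, so the relation holds for every integer in [-5, 5].

Answer: All integers in [-5, 5]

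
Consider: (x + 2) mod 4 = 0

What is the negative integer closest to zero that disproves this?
Testing negative integers from -1 downward:
x = -1: LHS = ((-1) + 2) mod 4 = 1 mod 4 = 1; 1 = 0 — FAILS  ← closest negative counterexample to 0

Answer: x = -1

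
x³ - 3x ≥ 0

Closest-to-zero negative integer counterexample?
Testing negative integers from -1 downward:
x = -1: LHS = (-1)³ - 3·(-1) = 2; 2 ≥ 0 — holds
x = -2: LHS = (-2)³ - 3·(-2) = -2; -2 ≥ 0 — FAILS  ← closest negative counterexample to 0

Answer: x = -2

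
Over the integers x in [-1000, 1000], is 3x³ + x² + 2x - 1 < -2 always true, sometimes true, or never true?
Holds at x = -1: LHS = 3·(-1)³ + (-1)² + 2·(-1) - 1 = -5; -5 < -2 — holds
Fails at x = 0: LHS = 3·0³ + 0² + 2·0 - 1 = -1; -1 < -2 — FAILS
It is satisfied by some integers in the range but not all.

Answer: Sometimes true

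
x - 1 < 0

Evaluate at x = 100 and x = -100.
x = 100: LHS = 100 - 1 = 99; 99 < 0 — FAILS
x = -100: LHS = (-100) - 1 = -101; -101 < 0 — holds

Answer: Partially: fails for x = 100, holds for x = -100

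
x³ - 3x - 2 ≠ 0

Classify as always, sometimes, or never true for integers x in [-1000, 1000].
Holds at x = 0: LHS = 0³ - 3·0 - 2 = -2; -2 ≠ 0 — holds
Fails at x = -1: LHS = (-1)³ - 3·(-1) - 2 = 0; 0 ≠ 0 — FAILS
It is satisfied by some integers in the range but not all.

Answer: Sometimes true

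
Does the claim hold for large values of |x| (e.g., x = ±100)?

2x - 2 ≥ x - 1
x = 100: LHS = 2·100 - 2 = 198, RHS = 100 - 1 = 99; 198 ≥ 99 — holds
x = -100: LHS = 2·(-100) - 2 = -202, RHS = (-100) - 1 = -101; -202 ≥ -101 — FAILS

Answer: Partially: holds for x = 100, fails for x = -100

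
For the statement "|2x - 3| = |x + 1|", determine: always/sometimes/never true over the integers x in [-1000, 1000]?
Holds at x = 4: LHS = |2·4 - 3| = |5| = 5, RHS = |4 + 1| = |5| = 5; 5 = 5 — holds
Fails at x = 0: LHS = |2·0 - 3| = |-3| = 3, RHS = |0 + 1| = |1| = 1; 3 = 1 — FAILS
It is satisfied by some integers in the range but not all.

Answer: Sometimes true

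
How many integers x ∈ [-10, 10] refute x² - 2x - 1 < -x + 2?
Counterexamples in [-10, 10]: {-10, -9, -8, -7, -6, -5, -4, -3, -2, 3, 4, 5, 6, 7, 8, 9, 10}.

Counting them gives 17 values.

Answer: 17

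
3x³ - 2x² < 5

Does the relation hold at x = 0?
x = 0: LHS = 3·0³ - 2·0² = 0; 0 < 5 — holds

The relation is satisfied at x = 0.

Answer: Yes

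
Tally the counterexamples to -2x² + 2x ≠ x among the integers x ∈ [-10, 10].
Counterexamples in [-10, 10]: {0}.

Counting them gives 1 values.

Answer: 1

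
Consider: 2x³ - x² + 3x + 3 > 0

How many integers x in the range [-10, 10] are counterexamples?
Counterexamples in [-10, 10]: {-10, -9, -8, -7, -6, -5, -4, -3, -2, -1}.

Counting them gives 10 values.

Answer: 10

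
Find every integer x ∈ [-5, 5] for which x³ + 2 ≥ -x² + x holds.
Holds for: {-2, -1, 0, 1, 2, 3, 4, 5}
Fails for: {-5, -4, -3}

Answer: {-2, -1, 0, 1, 2, 3, 4, 5}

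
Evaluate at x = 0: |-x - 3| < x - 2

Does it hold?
x = 0: LHS = |-0 - 3| = |-3| = 3, RHS = 0 - 2 = -2; 3 < -2 — FAILS

The relation fails at x = 0, so x = 0 is a counterexample.

Answer: No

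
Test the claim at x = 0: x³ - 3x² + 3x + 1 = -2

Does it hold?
x = 0: LHS = 0³ - 3·0² + 3·0 + 1 = 1; 1 = -2 — FAILS

The relation fails at x = 0, so x = 0 is a counterexample.

Answer: No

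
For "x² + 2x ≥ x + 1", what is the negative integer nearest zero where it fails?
Testing negative integers from -1 downward:
x = -1: LHS = (-1)² + 2·(-1) = -1, RHS = (-1) + 1 = 0; -1 ≥ 0 — FAILS  ← closest negative counterexample to 0

Answer: x = -1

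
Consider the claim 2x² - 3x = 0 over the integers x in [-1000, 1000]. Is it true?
The claim fails at x = 1:
x = 1: LHS = 2·1² - 3·1 = -1; -1 = 0 — FAILS

Because a single integer refutes it, the statement is false.

Answer: False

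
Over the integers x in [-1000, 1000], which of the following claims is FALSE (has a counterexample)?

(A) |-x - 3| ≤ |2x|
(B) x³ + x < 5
(A) x = 0: LHS = |-0 - 3| = |-3| = 3, RHS = |2·0| = |0| = 0; 3 ≤ 0 — FAILS
(B) x = 2: LHS = 2³ + 2 = 10; 10 < 5 — FAILS

Answer: Both A and B are false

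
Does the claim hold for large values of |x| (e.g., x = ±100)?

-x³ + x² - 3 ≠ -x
x = 100: LHS = -100³ + 100² - 3 = -990003; -990003 ≠ -100 — holds
x = -100: LHS = -(-100)³ + (-100)² - 3 = 1009997, RHS = -(-100) = 100; 1009997 ≠ 100 — holds

Answer: Yes, holds for both x = 100 and x = -100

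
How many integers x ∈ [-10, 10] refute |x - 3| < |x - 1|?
Counterexamples in [-10, 10]: {-10, -9, -8, -7, -6, -5, -4, -3, -2, -1, 0, 1, 2}.

Counting them gives 13 values.

Answer: 13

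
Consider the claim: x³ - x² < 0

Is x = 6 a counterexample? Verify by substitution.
Substitute x = 6 into the relation:
x = 6: LHS = 6³ - 6² = 180; 180 < 0 — FAILS

Since the claim fails at x = 6, this value is a counterexample.

Answer: Yes, x = 6 is a counterexample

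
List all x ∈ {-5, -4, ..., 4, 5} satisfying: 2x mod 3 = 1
Holds for: {-4, -1, 2, 5}
Fails for: {-5, -3, -2, 0, 1, 3, 4}

Answer: {-4, -1, 2, 5}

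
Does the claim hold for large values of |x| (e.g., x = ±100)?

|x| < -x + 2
x = 100: LHS = |100| = 100, RHS = -100 + 2 = -98; 100 < -98 — FAILS
x = -100: LHS = |-100| = 100, RHS = -(-100) + 2 = 102; 100 < 102 — holds

Answer: Partially: fails for x = 100, holds for x = -100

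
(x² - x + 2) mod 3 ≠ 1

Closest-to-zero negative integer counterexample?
Testing negative integers from -1 downward:
x = -1: LHS = ((-1)² - (-1) + 2) mod 3 = 4 mod 3 = 1; 1 ≠ 1 — FAILS  ← closest negative counterexample to 0

Answer: x = -1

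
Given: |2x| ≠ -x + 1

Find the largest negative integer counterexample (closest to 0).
Testing negative integers from -1 downward:
x = -1: LHS = |2·(-1)| = |-2| = 2, RHS = -(-1) + 1 = 2; 2 ≠ 2 — FAILS  ← closest negative counterexample to 0

Answer: x = -1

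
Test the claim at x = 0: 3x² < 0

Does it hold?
x = 0: LHS = 3·0² = 0; 0 < 0 — FAILS

The relation fails at x = 0, so x = 0 is a counterexample.

Answer: No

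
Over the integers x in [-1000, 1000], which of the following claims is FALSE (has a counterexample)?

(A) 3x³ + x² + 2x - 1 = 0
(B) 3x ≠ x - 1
(A) x = 0: LHS = 3·0³ + 0² + 2·0 - 1 = -1; -1 = 0 — FAILS

(B) Track d = LHS − RHS over the integers in [-1000, 1000]. Equality would need d = 0, but d changes sign only between consecutive integers, jumping over 0:
x = -1: LHS = 3·(-1) = -3, RHS = (-1) - 1 = -2; -3 ≠ -2 — holds  (d = -1)
x = 0: LHS = 3·0 = 0, RHS = 0 - 1 = -1; 0 ≠ -1 — holds  (d = 1)
Away from these crossings d keeps a constant sign, and checking every integer in [-1000, 1000] confirms d ≠ 0 throughout. Hence the two sides are never equal, so the relation holds for every integer in [-1000, 1000].

Only (A) has a counterexample.

Answer: A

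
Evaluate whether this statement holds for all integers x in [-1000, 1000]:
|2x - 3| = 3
The claim fails at x = 1:
x = 1: LHS = |2·1 - 3| = |-1| = 1; 1 = 3 — FAILS

Because a single integer refutes it, the statement is false.

Answer: False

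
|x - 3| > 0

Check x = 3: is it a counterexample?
Substitute x = 3 into the relation:
x = 3: LHS = |3 - 3| = |0| = 0; 0 > 0 — FAILS

Since the claim fails at x = 3, this value is a counterexample.

Answer: Yes, x = 3 is a counterexample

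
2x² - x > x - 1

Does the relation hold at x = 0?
x = 0: LHS = 2·0² - 0 = 0, RHS = 0 - 1 = -1; 0 > -1 — holds

The relation is satisfied at x = 0.

Answer: Yes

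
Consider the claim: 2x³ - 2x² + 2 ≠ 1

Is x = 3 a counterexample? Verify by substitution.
Substitute x = 3 into the relation:
x = 3: LHS = 2·3³ - 2·3² + 2 = 38; 38 ≠ 1 — holds

The relation holds at x = 3, so it is not a counterexample.

Answer: No, x = 3 is not a counterexample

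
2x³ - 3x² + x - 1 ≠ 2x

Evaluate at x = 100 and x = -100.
x = 100: LHS = 2·100³ - 3·100² + 100 - 1 = 1970099, RHS = 2·100 = 200; 1970099 ≠ 200 — holds
x = -100: LHS = 2·(-100)³ - 3·(-100)² + (-100) - 1 = -2030101, RHS = 2·(-100) = -200; -2030101 ≠ -200 — holds

Answer: Yes, holds for both x = 100 and x = -100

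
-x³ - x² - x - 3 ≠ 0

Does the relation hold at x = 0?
x = 0: LHS = -0³ - 0² - 0 - 3 = -3; -3 ≠ 0 — holds

The relation is satisfied at x = 0.

Answer: Yes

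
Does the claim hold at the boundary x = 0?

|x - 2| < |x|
x = 0: LHS = |0 - 2| = |-2| = 2, RHS = |0| = 0; 2 < 0 — FAILS

The relation fails at x = 0, so x = 0 is a counterexample.

Answer: No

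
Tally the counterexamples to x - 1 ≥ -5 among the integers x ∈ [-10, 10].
Counterexamples in [-10, 10]: {-10, -9, -8, -7, -6, -5}.

Counting them gives 6 values.

Answer: 6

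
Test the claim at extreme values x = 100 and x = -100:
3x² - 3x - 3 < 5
x = 100: LHS = 3·100² - 3·100 - 3 = 29697; 29697 < 5 — FAILS
x = -100: LHS = 3·(-100)² - 3·(-100) - 3 = 30297; 30297 < 5 — FAILS

Answer: No, fails for both x = 100 and x = -100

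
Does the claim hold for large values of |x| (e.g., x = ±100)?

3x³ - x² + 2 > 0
x = 100: LHS = 3·100³ - 100² + 2 = 2990002; 2990002 > 0 — holds
x = -100: LHS = 3·(-100)³ - (-100)² + 2 = -3009998; -3009998 > 0 — FAILS

Answer: Partially: holds for x = 100, fails for x = -100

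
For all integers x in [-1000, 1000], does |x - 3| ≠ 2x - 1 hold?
Track d = LHS − RHS over the integers in [-1000, 1000]. Equality would need d = 0, but d changes sign only between consecutive integers, jumping over 0:
x = 1: LHS = |1 - 3| = |-2| = 2, RHS = 2·1 - 1 = 1; 2 ≠ 1 — holds  (d = 1)
x = 2: LHS = |2 - 3| = |-1| = 1, RHS = 2·2 - 1 = 3; 1 ≠ 3 — holds  (d = -2)
Away from these crossings d keeps a constant sign, and checking every integer in [-1000, 1000] confirms d ≠ 0 throughout. Hence the two sides are never equal, so the relation holds for every integer in [-1000, 1000].

No counterexample exists.

Answer: True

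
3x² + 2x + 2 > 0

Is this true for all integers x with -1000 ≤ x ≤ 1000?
Over all integers in [-1000, 1000], LHS − RHS is smallest at x = 0, where it equals 2:
x = 0: LHS = 3·0² + 2·0 + 2 = 2; 2 > 0 — holds
At the ends of the range:
x = -1000: LHS = 3·(-1000)² + 2·(-1000) + 2 = 2998002; 2998002 > 0 — holds
x = 1000: LHS = 3·1000² + 2·1000 + 2 = 3002002; 3002002 > 0 — holds
Hence LHS − RHS is never zero or negative, i.e. LHS > RHS throughout, so the relation holds for every integer in [-1000, 1000].

No counterexample exists.

Answer: True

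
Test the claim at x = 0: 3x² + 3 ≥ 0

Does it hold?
x = 0: LHS = 3·0² + 3 = 3; 3 ≥ 0 — holds

The relation is satisfied at x = 0.

Answer: Yes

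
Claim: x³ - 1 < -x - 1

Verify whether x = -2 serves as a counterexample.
Substitute x = -2 into the relation:
x = -2: LHS = (-2)³ - 1 = -9, RHS = -(-2) - 1 = 1; -9 < 1 — holds

The claim holds here, so x = -2 is not a counterexample. (A counterexample exists elsewhere, e.g. x = 0.)

Answer: No, x = -2 is not a counterexample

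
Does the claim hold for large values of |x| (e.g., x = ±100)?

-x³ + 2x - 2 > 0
x = 100: LHS = -100³ + 2·100 - 2 = -999802; -999802 > 0 — FAILS
x = -100: LHS = -(-100)³ + 2·(-100) - 2 = 999798; 999798 > 0 — holds

Answer: Partially: fails for x = 100, holds for x = -100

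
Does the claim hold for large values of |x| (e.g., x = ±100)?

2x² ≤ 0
x = 100: LHS = 2·100² = 20000; 20000 ≤ 0 — FAILS
x = -100: LHS = 2·(-100)² = 20000; 20000 ≤ 0 — FAILS

Answer: No, fails for both x = 100 and x = -100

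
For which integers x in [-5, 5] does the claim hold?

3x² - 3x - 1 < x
Holds for: {0, 1}
Fails for: {-5, -4, -3, -2, -1, 2, 3, 4, 5}

Answer: {0, 1}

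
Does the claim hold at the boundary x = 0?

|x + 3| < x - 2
x = 0: LHS = |0 + 3| = |3| = 3, RHS = 0 - 2 = -2; 3 < -2 — FAILS

The relation fails at x = 0, so x = 0 is a counterexample.

Answer: No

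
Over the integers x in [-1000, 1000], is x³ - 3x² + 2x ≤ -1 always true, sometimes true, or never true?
Holds at x = -1: LHS = (-1)³ - 3·(-1)² + 2·(-1) = -6; -6 ≤ -1 — holds
Fails at x = 0: LHS = 0³ - 3·0² + 2·0 = 0; 0 ≤ -1 — FAILS
It is satisfied by some integers in the range but not all.

Answer: Sometimes true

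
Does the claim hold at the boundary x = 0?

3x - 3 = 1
x = 0: LHS = 3·0 - 3 = -3; -3 = 1 — FAILS

The relation fails at x = 0, so x = 0 is a counterexample.

Answer: No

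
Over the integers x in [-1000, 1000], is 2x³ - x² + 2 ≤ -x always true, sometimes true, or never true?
Holds at x = -1: LHS = 2·(-1)³ - (-1)² + 2 = -1, RHS = -(-1) = 1; -1 ≤ 1 — holds
Fails at x = 0: LHS = 2·0³ - 0² + 2 = 2, RHS = -0 = 0; 2 ≤ 0 — FAILS
It is satisfied by some integers in the range but not all.

Answer: Sometimes true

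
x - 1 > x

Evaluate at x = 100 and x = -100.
x = 100: LHS = 100 - 1 = 99; 99 > 100 — FAILS
x = -100: LHS = (-100) - 1 = -101; -101 > -100 — FAILS

Answer: No, fails for both x = 100 and x = -100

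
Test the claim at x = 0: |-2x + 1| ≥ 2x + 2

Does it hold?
x = 0: LHS = |-2·0 + 1| = |1| = 1, RHS = 2·0 + 2 = 2; 1 ≥ 2 — FAILS

The relation fails at x = 0, so x = 0 is a counterexample.

Answer: No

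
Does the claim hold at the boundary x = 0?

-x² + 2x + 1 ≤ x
x = 0: LHS = -0² + 2·0 + 1 = 1; 1 ≤ 0 — FAILS

The relation fails at x = 0, so x = 0 is a counterexample.

Answer: No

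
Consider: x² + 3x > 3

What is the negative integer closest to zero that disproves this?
Testing negative integers from -1 downward:
x = -1: LHS = (-1)² + 3·(-1) = -2; -2 > 3 — FAILS  ← closest negative counterexample to 0

Answer: x = -1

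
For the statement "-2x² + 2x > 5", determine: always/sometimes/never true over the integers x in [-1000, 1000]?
Over all integers in [-1000, 1000], LHS − RHS is largest at x = 0, where it equals -5:
x = 0: LHS = -2·0² + 2·0 = 0; 0 > 5 — FAILS
At the ends of the range:
x = -1000: LHS = -2·(-1000)² + 2·(-1000) = -2002000; -2002000 > 5 — FAILS
x = 1000: LHS = -2·1000² + 2·1000 = -1998000; -1998000 > 5 — FAILS
Hence LHS − RHS is never positive, i.e. LHS ≤ RHS throughout, so the claimed relation (>) fails for every integer in [-1000, 1000].

No integer in the range satisfies it.

Answer: Never true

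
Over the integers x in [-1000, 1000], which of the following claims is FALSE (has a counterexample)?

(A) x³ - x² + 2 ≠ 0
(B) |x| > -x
(A) x = -1: LHS = (-1)³ - (-1)² + 2 = 0; 0 ≠ 0 — FAILS
(B) x = 0: LHS = |0| = 0, RHS = -0 = 0; 0 > 0 — FAILS

Answer: Both A and B are false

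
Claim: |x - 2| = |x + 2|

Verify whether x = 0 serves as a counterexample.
Substitute x = 0 into the relation:
x = 0: LHS = |0 - 2| = |-2| = 2, RHS = |0 + 2| = |2| = 2; 2 = 2 — holds

The claim holds here, so x = 0 is not a counterexample. (A counterexample exists elsewhere, e.g. x = 1.)

Answer: No, x = 0 is not a counterexample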